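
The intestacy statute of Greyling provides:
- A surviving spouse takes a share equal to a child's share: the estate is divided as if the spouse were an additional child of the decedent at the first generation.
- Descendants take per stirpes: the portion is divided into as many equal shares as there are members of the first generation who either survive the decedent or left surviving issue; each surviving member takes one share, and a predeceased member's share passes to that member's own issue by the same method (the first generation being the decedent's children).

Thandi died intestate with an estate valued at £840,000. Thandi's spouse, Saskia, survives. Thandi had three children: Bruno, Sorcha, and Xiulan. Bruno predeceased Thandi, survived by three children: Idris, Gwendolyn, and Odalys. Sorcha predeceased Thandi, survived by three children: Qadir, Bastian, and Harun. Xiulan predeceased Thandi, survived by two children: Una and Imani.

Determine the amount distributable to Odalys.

Odalys receives £70,000.

The spouse counts as an additional share at the children's level, so there are 4 primary shares of £210,000. Saskia takes one such share (£210,000).
The children's combined portion (£630,000) is divided into 3 shares of £210,000: Bruno's £210,000 share passes to Bruno's issue; Sorcha's £210,000 share passes to Sorcha's issue; Xiulan's £210,000 share passes to Xiulan's issue.
Bruno's share (£210,000) is divided into 3 shares of £70,000: Idris, Gwendolyn, and Odalys each take £70,000.
Sorcha's share (£210,000) is divided into 3 shares of £70,000: Qadir, Bastian, and Harun each take £70,000.
Xiulan's share (£210,000) is divided into 2 shares of £105,000: Una and Imani each take £105,000.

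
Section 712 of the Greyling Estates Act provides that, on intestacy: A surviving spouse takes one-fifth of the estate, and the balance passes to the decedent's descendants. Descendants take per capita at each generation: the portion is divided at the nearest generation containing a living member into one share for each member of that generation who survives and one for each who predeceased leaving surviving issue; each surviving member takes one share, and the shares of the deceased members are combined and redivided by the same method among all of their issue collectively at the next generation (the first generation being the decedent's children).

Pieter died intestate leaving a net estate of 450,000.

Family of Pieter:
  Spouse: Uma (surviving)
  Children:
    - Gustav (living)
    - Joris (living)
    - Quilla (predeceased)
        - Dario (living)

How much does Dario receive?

Dario receives 120,000.

Uma takes one-fifth of 450,000 = 90,000. The remaining 360,000 passes to the descendants.
The descendants' portion (360,000) is divided at the children's generation into 3 shares of 120,000. Gustav and Joris each take 120,000. The remaining share for the deceased Quilla (120,000) is carried to the next generation.
That pool (120,000) passes entirely to Dario, the sole taker at the grandchildren's generation.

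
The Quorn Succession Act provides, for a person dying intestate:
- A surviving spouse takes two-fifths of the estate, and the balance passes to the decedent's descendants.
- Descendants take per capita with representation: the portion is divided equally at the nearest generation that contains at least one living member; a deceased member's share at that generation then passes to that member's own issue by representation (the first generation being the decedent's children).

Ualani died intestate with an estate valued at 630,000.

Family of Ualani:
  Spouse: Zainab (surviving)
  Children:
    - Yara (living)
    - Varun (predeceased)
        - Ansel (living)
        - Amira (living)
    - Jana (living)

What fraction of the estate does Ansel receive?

Zainab takes two-fifths of 630,000 = 252,000. The remaining 378,000 passes to the descendants.
The descendants' portion (378,000) is divided into 3 shares of 126,000: Yara and Jana each take 126,000; Varun's 126,000 share passes to Varun's issue.
Varun's share (126,000) is divided into 2 shares of 63,000: Ansel and Amira each take 63,000.

Ansel receives 1/10 of the estate.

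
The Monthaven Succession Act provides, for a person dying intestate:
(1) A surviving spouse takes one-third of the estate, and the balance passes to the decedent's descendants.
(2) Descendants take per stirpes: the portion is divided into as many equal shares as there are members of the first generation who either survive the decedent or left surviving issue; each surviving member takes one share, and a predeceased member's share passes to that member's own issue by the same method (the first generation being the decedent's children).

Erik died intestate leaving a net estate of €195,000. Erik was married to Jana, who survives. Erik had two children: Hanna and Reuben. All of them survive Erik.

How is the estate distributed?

Jana: €65,000; Hanna: €65,000; Reuben: €65,000

Jana takes one-third of €195,000 = €65,000. The remaining €130,000 passes to the descendants.
The descendants' portion (€130,000) is divided into 2 shares of €65,000: Hanna and Reuben each take €65,000.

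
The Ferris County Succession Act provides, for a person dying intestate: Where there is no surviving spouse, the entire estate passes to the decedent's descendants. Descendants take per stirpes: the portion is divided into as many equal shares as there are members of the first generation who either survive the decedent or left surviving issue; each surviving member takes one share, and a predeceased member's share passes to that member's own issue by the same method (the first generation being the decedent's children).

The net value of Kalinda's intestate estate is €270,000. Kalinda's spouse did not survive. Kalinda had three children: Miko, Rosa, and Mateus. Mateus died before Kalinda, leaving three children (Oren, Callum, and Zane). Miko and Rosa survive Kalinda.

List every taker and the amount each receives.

Miko: €90,000; Rosa: €90,000; Oren: €30,000; Callum: €30,000; Zane: €30,000

The entire €270,000 passes to the descendants.
That amount (€270,000) is divided into 3 shares of €90,000: Miko and Rosa each take €90,000; Mateus's €90,000 share passes to Mateus's issue.
Mateus's share (€90,000) is divided into 3 shares of €30,000: Oren, Callum, and Zane each take €30,000.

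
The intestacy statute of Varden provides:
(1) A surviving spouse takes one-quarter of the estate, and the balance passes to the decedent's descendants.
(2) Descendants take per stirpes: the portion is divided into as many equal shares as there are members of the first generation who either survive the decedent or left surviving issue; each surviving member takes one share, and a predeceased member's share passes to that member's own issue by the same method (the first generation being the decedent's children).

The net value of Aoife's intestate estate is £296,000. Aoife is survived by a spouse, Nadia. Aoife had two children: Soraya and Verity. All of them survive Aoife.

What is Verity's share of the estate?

Verity receives £111,000.

Nadia takes one-quarter of £296,000 = £74,000. The remaining £222,000 passes to the descendants.
The descendants' portion (£222,000) is divided into 2 shares of £111,000: Soraya and Verity each take £111,000.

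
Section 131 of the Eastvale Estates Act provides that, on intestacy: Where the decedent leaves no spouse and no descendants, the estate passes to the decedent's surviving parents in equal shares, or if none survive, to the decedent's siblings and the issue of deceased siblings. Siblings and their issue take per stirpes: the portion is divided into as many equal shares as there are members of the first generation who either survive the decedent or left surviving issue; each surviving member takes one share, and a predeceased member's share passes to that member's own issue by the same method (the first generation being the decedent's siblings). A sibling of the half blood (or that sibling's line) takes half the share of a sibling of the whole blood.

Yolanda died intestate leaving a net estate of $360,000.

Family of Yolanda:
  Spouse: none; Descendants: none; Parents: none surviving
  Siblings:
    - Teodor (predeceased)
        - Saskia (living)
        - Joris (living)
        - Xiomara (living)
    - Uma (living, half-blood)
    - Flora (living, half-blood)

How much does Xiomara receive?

Xiomara receives $60,000.

The entire $360,000 passes to the siblings and their issue.
Counting each half-blood sibling's line as half a unit, there are 2 units in $360,000, so one unit is $180,000. Whole-blood lines (Teodor) take $180,000 each; half-blood lines (Uma and Flora) take $90,000 each.
Teodor's share ($180,000) is divided into 3 shares of $60,000: Saskia, Joris, and Xiomara each take $60,000.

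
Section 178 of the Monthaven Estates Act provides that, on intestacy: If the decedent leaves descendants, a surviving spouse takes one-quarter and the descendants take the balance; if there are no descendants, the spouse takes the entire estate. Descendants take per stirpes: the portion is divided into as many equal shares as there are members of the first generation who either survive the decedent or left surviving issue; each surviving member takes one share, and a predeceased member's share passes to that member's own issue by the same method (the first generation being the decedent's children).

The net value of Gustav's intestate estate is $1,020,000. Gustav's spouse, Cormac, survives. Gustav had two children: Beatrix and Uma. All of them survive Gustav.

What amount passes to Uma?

Cormac takes one-quarter of $1,020,000 = $255,000. The remaining $765,000 passes to the descendants.
The descendants' portion ($765,000) is divided into 2 shares of $382,500: Beatrix and Uma each take $382,500.

Uma receives $382,500.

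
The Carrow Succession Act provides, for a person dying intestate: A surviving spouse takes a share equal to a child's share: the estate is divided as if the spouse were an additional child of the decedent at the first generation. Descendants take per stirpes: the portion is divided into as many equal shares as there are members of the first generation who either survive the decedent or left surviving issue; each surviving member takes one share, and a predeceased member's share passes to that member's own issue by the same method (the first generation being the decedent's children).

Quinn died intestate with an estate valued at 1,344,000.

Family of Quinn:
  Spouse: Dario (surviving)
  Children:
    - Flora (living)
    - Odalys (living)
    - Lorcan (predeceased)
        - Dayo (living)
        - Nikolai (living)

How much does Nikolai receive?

The spouse counts as an additional share at the children's level, so there are 4 primary shares of 336,000. Dario takes one such share (336,000).
The children's combined portion (1,008,000) is divided into 3 shares of 336,000: Flora and Odalys each take 336,000; Lorcan's 336,000 share passes to Lorcan's issue.
Lorcan's share (336,000) is divided into 2 shares of 168,000: Dayo and Nikolai each take 168,000.

Nikolai receives 168,000.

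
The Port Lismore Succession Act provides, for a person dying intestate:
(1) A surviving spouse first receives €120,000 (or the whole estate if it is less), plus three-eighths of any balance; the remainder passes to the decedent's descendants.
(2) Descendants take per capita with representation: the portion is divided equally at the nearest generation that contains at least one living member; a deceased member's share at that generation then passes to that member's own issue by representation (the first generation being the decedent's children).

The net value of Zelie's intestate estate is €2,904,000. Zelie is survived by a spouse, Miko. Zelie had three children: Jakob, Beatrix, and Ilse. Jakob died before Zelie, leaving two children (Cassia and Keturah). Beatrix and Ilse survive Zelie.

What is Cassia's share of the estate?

Cassia receives €290,000.

Miko first takes €120,000, leaving a balance of €2,784,000. Miko then takes three-eighths of the balance (€1,044,000), for a total of €1,164,000. The remaining €1,740,000 passes to the descendants.
The descendants' portion (€1,740,000) is divided into 3 shares of €580,000: Beatrix and Ilse each take €580,000; Jakob's €580,000 share passes to Jakob's issue.
Jakob's share (€580,000) is divided into 2 shares of €290,000: Cassia and Keturah each take €290,000.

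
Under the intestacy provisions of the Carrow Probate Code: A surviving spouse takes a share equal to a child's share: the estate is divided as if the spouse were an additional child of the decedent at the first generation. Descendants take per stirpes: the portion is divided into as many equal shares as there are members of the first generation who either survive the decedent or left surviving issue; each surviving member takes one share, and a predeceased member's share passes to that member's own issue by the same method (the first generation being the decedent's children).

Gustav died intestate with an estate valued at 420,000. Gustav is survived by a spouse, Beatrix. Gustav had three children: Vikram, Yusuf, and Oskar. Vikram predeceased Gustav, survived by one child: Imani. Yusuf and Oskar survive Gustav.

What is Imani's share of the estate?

The spouse counts as an additional share at the children's level, so there are 4 primary shares of 105,000. Beatrix takes one such share (105,000).
The children's combined portion (315,000) is divided into 3 shares of 105,000: Yusuf and Oskar each take 105,000; Vikram's 105,000 share passes to Vikram's issue.
Vikram's share (105,000) passes entirely to Imani.

Imani receives 105,000.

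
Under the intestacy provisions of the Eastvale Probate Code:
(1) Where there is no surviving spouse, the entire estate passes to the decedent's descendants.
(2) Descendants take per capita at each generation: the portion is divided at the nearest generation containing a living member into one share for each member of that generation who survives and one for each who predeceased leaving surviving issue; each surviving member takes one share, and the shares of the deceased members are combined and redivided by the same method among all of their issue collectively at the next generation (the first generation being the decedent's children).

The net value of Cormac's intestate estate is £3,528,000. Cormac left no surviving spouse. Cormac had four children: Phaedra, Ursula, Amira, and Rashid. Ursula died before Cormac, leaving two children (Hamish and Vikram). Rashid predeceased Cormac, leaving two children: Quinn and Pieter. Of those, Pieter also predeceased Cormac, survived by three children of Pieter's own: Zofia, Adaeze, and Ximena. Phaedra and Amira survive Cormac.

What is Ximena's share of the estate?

The entire £3,528,000 passes to the descendants.
That amount (£3,528,000) is divided at the children's generation into 4 shares of £882,000. Phaedra and Amira each take £882,000. The 2 shares of the deceased (Ursula and Rashid) are combined into a pool of £1,764,000.
That pool (£1,764,000) is divided at the grandchildren's generation into 4 shares of £441,000. Hamish, Vikram, and Quinn each take £441,000. The remaining share for the deceased Pieter (£441,000) is carried to the next generation.
That pool (£441,000) is divided at the great-grandchildren's generation equally among Zofia, Adaeze, and Ximena: £147,000 each.

Ximena receives £147,000.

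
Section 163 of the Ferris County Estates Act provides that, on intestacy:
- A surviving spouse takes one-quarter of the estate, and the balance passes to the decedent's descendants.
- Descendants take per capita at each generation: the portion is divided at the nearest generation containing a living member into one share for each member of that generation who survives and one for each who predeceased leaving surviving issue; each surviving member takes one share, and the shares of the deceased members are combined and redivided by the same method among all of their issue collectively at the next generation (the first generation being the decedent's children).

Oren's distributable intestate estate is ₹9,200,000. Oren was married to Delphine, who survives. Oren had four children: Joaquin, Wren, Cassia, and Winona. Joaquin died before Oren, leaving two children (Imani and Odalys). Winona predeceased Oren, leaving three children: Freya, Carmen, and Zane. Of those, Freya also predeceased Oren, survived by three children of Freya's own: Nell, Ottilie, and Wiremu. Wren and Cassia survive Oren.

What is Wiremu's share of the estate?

Wiremu receives ₹230,000.

Delphine takes one-quarter of ₹9,200,000 = ₹2,300,000. The remaining ₹6,900,000 passes to the descendants.
The descendants' portion (₹6,900,000) is divided at the children's generation into 4 shares of ₹1,725,000. Wren and Cassia each take ₹1,725,000. The 2 shares of the deceased (Joaquin and Winona) are combined into a pool of ₹3,450,000.
That pool (₹3,450,000) is divided at the grandchildren's generation into 5 shares of ₹690,000. Imani, Odalys, Carmen, and Zane each take ₹690,000. The remaining share for the deceased Freya (₹690,000) is carried to the next generation.
That pool (₹690,000) is divided at the great-grandchildren's generation equally among Nell, Ottilie, and Wiremu: ₹230,000 each.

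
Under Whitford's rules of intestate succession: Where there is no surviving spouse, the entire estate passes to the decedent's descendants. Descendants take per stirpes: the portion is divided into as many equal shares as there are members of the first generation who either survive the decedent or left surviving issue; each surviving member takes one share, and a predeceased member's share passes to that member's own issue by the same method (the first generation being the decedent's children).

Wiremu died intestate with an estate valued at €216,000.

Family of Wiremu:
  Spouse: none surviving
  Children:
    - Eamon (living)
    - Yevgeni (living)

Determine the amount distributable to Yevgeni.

The entire €216,000 passes to the descendants.
That amount (€216,000) is divided into 2 shares of €108,000: Eamon and Yevgeni each take €108,000.

Yevgeni receives €108,000.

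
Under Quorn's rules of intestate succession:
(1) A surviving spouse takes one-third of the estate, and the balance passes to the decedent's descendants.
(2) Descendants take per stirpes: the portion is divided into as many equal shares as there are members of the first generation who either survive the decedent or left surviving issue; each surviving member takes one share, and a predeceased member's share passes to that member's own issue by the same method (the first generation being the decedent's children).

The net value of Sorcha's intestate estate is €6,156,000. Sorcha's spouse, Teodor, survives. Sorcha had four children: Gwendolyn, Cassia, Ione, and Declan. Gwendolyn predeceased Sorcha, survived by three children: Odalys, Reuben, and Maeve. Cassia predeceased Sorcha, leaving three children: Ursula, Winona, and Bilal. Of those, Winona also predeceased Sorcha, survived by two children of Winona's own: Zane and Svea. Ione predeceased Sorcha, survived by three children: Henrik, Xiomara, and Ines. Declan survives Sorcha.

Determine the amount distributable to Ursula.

Ursula receives €342,000.

Teodor takes one-third of €6,156,000 = €2,052,000. The remaining €4,104,000 passes to the descendants.
The descendants' portion (€4,104,000) is divided into 4 shares of €1,026,000: Declan takes €1,026,000; Gwendolyn's €1,026,000 share passes to Gwendolyn's issue; Cassia's €1,026,000 share passes to Cassia's issue; Ione's €1,026,000 share passes to Ione's issue.
Gwendolyn's share (€1,026,000) is divided into 3 shares of €342,000: Odalys, Reuben, and Maeve each take €342,000.
Cassia's share (€1,026,000) is divided into 3 shares of €342,000: Ursula and Bilal each take €342,000; Winona's €342,000 share passes to Winona's issue.
Winona's share (€342,000) is divided into 2 shares of €171,000: Zane and Svea each take €171,000.
Ione's share (€1,026,000) is divided into 3 shares of €342,000: Henrik, Xiomara, and Ines each take €342,000.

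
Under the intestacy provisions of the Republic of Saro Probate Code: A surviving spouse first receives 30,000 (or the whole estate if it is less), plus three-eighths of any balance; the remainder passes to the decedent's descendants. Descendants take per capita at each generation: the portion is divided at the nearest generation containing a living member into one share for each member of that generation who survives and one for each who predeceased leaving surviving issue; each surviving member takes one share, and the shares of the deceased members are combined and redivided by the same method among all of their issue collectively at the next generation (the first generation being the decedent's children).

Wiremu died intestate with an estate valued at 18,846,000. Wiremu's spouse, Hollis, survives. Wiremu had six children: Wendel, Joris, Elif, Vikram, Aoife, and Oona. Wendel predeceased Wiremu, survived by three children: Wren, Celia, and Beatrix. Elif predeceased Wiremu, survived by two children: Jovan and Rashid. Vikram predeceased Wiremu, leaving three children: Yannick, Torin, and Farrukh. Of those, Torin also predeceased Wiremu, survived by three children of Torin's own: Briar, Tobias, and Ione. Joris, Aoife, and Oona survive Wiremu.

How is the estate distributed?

Hollis first takes 30,000, leaving a balance of 18,816,000. Hollis then takes three-eighths of the balance (7,056,000), for a total of 7,086,000. The remaining 11,760,000 passes to the descendants.
The descendants' portion (11,760,000) is divided at the children's generation into 6 shares of 1,960,000. Joris, Aoife, and Oona each take 1,960,000. The 3 shares of the deceased (Wendel, Elif, and Vikram) are combined into a pool of 5,880,000.
That pool (5,880,000) is divided at the grandchildren's generation into 8 shares of 735,000. Wren, Celia, Beatrix, Jovan, Rashid, Yannick, and Farrukh each take 735,000. The remaining share for the deceased Torin (735,000) is carried to the next generation.
That pool (735,000) is divided at the great-grandchildren's generation equally among Briar, Tobias, and Ione: 245,000 each.

Hollis: 7,086,000; Wren: 735,000; Celia: 735,000; Beatrix: 735,000; Joris: 1,960,000; Jovan: 735,000; Rashid: 735,000; Yannick: 735,000; Briar: 245,000; Tobias: 245,000; Ione: 245,000; Farrukh: 735,000; Aoife: 1,960,000; Oona: 1,960,000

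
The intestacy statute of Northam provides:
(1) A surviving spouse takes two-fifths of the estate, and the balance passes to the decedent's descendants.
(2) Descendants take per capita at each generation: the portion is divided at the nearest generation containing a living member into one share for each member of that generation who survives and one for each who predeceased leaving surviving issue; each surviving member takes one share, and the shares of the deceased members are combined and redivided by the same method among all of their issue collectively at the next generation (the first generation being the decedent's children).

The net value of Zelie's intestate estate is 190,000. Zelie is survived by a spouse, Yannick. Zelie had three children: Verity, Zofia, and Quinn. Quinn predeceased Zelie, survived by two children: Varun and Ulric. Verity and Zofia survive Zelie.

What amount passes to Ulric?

Yannick takes two-fifths of 190,000 = 76,000. The remaining 114,000 passes to the descendants.
The descendants' portion (114,000) is divided at the children's generation into 3 shares of 38,000. Verity and Zofia each take 38,000. The remaining share for the deceased Quinn (38,000) is carried to the next generation.
That pool (38,000) is divided at the grandchildren's generation equally among Varun and Ulric: 19,000 each.

Ulric receives 19,000.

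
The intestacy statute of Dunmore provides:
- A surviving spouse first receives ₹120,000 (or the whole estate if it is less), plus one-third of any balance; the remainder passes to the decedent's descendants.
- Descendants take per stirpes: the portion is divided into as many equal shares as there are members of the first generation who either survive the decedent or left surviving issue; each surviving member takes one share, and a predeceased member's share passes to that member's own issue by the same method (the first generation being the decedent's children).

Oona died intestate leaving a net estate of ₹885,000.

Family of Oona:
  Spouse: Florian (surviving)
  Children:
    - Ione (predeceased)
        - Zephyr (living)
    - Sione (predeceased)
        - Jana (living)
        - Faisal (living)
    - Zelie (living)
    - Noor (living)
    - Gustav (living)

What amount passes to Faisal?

Florian first takes ₹120,000, leaving a balance of ₹765,000. Florian then takes one-third of the balance (₹255,000), for a total of ₹375,000. The remaining ₹510,000 passes to the descendants.
The descendants' portion (₹510,000) is divided into 5 shares of ₹102,000: Zelie, Noor, and Gustav each take ₹102,000; Ione's ₹102,000 share passes to Ione's issue; Sione's ₹102,000 share passes to Sione's issue.
Ione's share (₹102,000) passes entirely to Zephyr.
Sione's share (₹102,000) is divided into 2 shares of ₹51,000: Jana and Faisal each take ₹51,000.

Faisal receives ₹51,000.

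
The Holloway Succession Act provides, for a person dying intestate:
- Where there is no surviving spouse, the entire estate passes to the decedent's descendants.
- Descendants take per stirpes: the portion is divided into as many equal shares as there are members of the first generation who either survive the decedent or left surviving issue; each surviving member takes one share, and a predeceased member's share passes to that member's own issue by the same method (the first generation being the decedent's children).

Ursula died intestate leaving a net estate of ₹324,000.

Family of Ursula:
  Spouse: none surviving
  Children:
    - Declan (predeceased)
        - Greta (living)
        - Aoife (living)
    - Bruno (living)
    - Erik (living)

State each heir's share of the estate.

The entire ₹324,000 passes to the descendants.
That amount (₹324,000) is divided into 3 shares of ₹108,000: Bruno and Erik each take ₹108,000; Declan's ₹108,000 share passes to Declan's issue.
Declan's share (₹108,000) is divided into 2 shares of ₹54,000: Greta and Aoife each take ₹54,000.

Greta: ₹54,000; Aoife: ₹54,000; Bruno: ₹108,000; Erik: ₹108,000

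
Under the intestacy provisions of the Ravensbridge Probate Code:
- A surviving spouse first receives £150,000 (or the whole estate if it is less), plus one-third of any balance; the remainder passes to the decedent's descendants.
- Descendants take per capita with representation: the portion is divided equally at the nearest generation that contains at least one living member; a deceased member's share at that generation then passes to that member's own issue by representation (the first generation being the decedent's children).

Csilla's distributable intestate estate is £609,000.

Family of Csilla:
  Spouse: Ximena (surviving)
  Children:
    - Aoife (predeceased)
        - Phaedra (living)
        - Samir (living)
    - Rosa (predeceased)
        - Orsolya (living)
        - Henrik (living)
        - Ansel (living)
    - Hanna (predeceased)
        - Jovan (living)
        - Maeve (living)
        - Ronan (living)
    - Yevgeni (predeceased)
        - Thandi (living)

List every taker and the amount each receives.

Ximena first takes £150,000, leaving a balance of £459,000. Ximena then takes one-third of the balance (£153,000), for a total of £303,000. The remaining £306,000 passes to the descendants.
No child survives, so the initial division is made at the grandchildren's generation.
The descendants' portion (£306,000) is divided into 9 shares of £34,000: Phaedra, Samir, Orsolya, Henrik, Ansel, Jovan, Maeve, Ronan, and Thandi each take £34,000.

Ximena: £303,000; Phaedra: £34,000; Samir: £34,000; Orsolya: £34,000; Henrik: £34,000; Ansel: £34,000; Jovan: £34,000; Maeve: £34,000; Ronan: £34,000; Thandi: £34,000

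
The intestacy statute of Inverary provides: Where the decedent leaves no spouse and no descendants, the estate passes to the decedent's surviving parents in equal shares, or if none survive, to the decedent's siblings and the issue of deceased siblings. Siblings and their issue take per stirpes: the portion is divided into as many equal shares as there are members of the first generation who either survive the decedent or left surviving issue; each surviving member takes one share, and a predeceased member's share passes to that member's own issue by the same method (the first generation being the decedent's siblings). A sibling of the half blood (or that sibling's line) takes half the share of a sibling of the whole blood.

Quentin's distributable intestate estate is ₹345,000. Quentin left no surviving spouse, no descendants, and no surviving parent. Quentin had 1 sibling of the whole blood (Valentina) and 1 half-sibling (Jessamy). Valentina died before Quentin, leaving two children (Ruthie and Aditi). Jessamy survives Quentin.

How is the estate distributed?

The entire ₹345,000 passes to the siblings and their issue.
Counting each half-blood sibling's line as half a unit, there are 3/2 units in ₹345,000, so one unit is ₹230,000. Whole-blood lines (Valentina) take ₹230,000 each; half-blood lines (Jessamy) take ₹115,000 each.
Valentina's share (₹230,000) is divided into 2 shares of ₹115,000: Ruthie and Aditi each take ₹115,000.

Ruthie: ₹115,000; Aditi: ₹115,000; Jessamy: ₹115,000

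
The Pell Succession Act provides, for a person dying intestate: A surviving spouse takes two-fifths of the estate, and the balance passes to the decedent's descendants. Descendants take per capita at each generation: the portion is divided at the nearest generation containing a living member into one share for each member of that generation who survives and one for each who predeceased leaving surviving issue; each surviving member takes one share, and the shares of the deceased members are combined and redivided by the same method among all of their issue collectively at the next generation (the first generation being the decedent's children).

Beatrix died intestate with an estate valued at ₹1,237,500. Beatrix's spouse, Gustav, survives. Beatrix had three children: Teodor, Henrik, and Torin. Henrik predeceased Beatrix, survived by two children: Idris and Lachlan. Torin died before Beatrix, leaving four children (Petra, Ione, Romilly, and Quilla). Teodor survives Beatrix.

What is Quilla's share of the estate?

Quilla receives ₹82,500.

Gustav takes two-fifths of ₹1,237,500 = ₹495,000. The remaining ₹742,500 passes to the descendants.
The descendants' portion (₹742,500) is divided at the children's generation into 3 shares of ₹247,500. Teodor takes ₹247,500. The 2 shares of the deceased (Henrik and Torin) are combined into a pool of ₹495,000.
That pool (₹495,000) is divided at the grandchildren's generation equally among Idris, Lachlan, Petra, Ione, Romilly, and Quilla: ₹82,500 each.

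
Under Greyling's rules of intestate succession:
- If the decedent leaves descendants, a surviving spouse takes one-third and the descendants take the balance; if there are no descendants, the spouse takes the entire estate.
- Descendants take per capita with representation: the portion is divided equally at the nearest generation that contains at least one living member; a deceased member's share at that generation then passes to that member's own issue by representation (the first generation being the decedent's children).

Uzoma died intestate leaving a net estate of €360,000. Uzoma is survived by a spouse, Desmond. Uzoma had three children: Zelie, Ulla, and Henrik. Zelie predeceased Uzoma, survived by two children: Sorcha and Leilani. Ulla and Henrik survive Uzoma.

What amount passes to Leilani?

Desmond takes one-third of €360,000 = €120,000. The remaining €240,000 passes to the descendants.
The descendants' portion (€240,000) is divided into 3 shares of €80,000: Ulla and Henrik each take €80,000; Zelie's €80,000 share passes to Zelie's issue.
Zelie's share (€80,000) is divided into 2 shares of €40,000: Sorcha and Leilani each take €40,000.

Leilani receives €40,000.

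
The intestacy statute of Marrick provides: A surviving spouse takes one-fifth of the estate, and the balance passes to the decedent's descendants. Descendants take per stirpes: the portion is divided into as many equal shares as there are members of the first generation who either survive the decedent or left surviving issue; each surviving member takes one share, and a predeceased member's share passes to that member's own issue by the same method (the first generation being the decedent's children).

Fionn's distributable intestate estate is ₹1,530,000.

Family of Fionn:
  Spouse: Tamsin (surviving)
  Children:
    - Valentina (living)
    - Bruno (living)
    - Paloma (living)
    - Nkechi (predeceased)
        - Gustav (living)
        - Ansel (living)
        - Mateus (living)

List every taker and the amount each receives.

Tamsin takes one-fifth of ₹1,530,000 = ₹306,000. The remaining ₹1,224,000 passes to the descendants.
The descendants' portion (₹1,224,000) is divided into 4 shares of ₹306,000: Valentina, Bruno, and Paloma each take ₹306,000; Nkechi's ₹306,000 share passes to Nkechi's issue.
Nkechi's share (₹306,000) is divided into 3 shares of ₹102,000: Gustav, Ansel, and Mateus each take ₹102,000.

Tamsin: ₹306,000; Valentina: ₹306,000; Bruno: ₹306,000; Paloma: ₹306,000; Gustav: ₹102,000; Ansel: ₹102,000; Mateus: ₹102,000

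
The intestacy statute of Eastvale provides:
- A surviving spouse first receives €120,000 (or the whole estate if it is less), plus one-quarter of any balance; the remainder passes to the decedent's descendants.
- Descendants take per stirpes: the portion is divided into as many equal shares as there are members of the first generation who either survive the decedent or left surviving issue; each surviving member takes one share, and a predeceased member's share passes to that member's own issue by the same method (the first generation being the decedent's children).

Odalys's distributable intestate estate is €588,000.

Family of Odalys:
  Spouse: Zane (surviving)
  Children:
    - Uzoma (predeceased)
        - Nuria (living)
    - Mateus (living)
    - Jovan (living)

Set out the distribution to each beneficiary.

Zane first takes €120,000, leaving a balance of €468,000. Zane then takes one-quarter of the balance (€117,000), for a total of €237,000. The remaining €351,000 passes to the descendants.
The descendants' portion (€351,000) is divided into 3 shares of €117,000: Mateus and Jovan each take €117,000; Uzoma's €117,000 share passes to Uzoma's issue.
Uzoma's share (€117,000) passes entirely to Nuria.

Zane: €237,000; Nuria: €117,000; Mateus: €117,000; Jovan: €117,000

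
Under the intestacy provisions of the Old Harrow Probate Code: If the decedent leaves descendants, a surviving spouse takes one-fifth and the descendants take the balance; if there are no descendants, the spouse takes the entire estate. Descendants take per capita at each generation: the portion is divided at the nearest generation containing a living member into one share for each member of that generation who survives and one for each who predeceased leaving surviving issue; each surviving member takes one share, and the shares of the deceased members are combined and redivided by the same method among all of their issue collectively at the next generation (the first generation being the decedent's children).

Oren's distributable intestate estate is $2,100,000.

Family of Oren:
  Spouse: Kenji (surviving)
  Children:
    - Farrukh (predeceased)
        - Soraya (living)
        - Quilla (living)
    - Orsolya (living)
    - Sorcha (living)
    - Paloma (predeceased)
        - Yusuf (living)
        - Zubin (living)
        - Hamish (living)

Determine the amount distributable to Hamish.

Kenji takes one-fifth of $2,100,000 = $420,000. The remaining $1,680,000 passes to the descendants.
The descendants' portion ($1,680,000) is divided at the children's generation into 4 shares of $420,000. Orsolya and Sorcha each take $420,000. The 2 shares of the deceased (Farrukh and Paloma) are combined into a pool of $840,000.
That pool ($840,000) is divided at the grandchildren's generation equally among Soraya, Quilla, Yusuf, Zubin, and Hamish: $168,000 each.

Hamish receives $168,000.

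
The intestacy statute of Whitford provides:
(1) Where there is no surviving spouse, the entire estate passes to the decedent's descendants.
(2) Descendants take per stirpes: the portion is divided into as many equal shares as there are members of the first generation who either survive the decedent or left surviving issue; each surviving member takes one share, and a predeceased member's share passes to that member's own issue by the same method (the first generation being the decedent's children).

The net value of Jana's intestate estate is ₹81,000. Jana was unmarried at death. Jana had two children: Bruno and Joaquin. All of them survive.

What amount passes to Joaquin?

Joaquin receives ₹40,500.

The entire ₹81,000 passes to the descendants.
That amount (₹81,000) is divided into 2 shares of ₹40,500: Bruno and Joaquin each take ₹40,500.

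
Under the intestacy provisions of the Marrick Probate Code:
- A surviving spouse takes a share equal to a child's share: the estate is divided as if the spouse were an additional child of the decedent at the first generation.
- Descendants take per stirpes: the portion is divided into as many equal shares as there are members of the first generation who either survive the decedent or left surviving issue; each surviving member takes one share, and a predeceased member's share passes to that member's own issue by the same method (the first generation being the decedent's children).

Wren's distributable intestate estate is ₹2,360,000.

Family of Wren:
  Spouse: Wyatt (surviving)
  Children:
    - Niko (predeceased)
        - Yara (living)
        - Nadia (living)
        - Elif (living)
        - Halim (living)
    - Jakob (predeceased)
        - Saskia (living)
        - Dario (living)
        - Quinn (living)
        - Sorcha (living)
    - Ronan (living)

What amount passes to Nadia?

The spouse counts as an additional share at the children's level, so there are 4 primary shares of ₹590,000. Wyatt takes one such share (₹590,000).
The children's combined portion (₹1,770,000) is divided into 3 shares of ₹590,000: Ronan takes ₹590,000; Niko's ₹590,000 share passes to Niko's issue; Jakob's ₹590,000 share passes to Jakob's issue.
Niko's share (₹590,000) is divided into 4 shares of ₹147,500: Yara, Nadia, Elif, and Halim each take ₹147,500.
Jakob's share (₹590,000) is divided into 4 shares of ₹147,500: Saskia, Dario, Quinn, and Sorcha each take ₹147,500.

Nadia receives ₹147,500.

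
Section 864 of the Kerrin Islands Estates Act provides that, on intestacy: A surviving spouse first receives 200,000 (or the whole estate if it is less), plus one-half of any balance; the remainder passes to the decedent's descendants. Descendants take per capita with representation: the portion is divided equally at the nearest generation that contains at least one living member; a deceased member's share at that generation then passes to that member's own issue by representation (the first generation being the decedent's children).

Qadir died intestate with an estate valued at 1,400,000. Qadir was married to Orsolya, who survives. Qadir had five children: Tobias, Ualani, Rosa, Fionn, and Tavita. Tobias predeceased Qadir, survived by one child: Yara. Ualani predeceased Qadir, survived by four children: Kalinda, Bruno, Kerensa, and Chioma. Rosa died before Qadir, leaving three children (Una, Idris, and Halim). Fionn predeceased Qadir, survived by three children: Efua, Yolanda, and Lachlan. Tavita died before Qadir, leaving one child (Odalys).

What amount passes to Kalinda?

Kalinda receives 50,000.

Orsolya first takes 200,000, leaving a balance of 1,200,000. Orsolya then takes one-half of the balance (600,000), for a total of 800,000. The remaining 600,000 passes to the descendants.
No child survives, so the initial division is made at the grandchildren's generation.
The descendants' portion (600,000) is divided into 12 shares of 50,000: Yara, Kalinda, Bruno, Kerensa, Chioma, Una, Idris, Halim, Efua, Yolanda, Lachlan, and Odalys each take 50,000.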